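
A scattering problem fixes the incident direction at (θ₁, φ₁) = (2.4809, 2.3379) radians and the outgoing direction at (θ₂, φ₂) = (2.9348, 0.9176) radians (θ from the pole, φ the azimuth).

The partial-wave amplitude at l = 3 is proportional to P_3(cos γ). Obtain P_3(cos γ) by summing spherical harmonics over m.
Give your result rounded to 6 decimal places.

0.052817

Addition theorem: P_3(cos γ) = (4π/7) Σ_m Y*_{lm}(Ω₁) Y_{lm}(Ω₂), m = −3…3:
  [-3]  conj(Y_{3,-3})(Ω₁) = +0.071816+0.064336i ; Y_{3,-3}(Ω₂) = -0.003342-0.001369i ; Δ = -0.000152-0.000313i
  [-2]  conj(Y_{3,-2})(Ω₁) = +0.011116+0.303672i ; Y_{3,-2}(Ω₂) = +0.011019+0.040701i ; Δ = -0.012237+0.003799i
  [-1]  conj(Y_{3,-1})(Ω₁) = -0.291411+0.302273i ; Y_{3,-1}(Ω₂) = +0.152805-0.199678i ; Δ = +0.015828+0.104377i
  [+0]  conj(Y_{3,0})(Ω₁) = -0.034498-0.000000i ; Y_{3,0}(Ω₂) = -0.653467+0.000000i ; Δ = +0.022543+0.000000i
  [+1]  conj(Y_{3,1})(Ω₁) = +0.291411+0.302273i ; Y_{3,1}(Ω₂) = -0.152805-0.199678i ; Δ = +0.015828-0.104377i
  [+2]  conj(Y_{3,2})(Ω₁) = +0.011116-0.303672i ; Y_{3,2}(Ω₂) = +0.011019-0.040701i ; Δ = -0.012237-0.003799i
  [+3]  conj(Y_{3,3})(Ω₁) = -0.071816+0.064336i ; Y_{3,3}(Ω₂) = +0.003342-0.001369i ; Δ = -0.000152+0.000313i
Accumulated sum +0.029421-0.000000i; after 4π/(2l+1) scaling, +0.052817-0.000000i ⇒ P_3 = 0.052817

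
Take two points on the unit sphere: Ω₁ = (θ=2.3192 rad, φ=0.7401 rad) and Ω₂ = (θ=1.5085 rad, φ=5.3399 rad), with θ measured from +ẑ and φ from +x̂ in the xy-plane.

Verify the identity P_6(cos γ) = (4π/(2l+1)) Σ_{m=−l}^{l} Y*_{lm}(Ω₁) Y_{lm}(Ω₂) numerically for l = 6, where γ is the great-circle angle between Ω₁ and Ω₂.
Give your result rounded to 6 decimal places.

Expand P_6 via completeness: Σ_{m} conj(Y_{6,m}) at Ω₁ times Y_{6,m} at Ω₂ —
  m=-6: -0.020078-0.072046i × +0.387652-0.278786i = -0.027869-0.022331i  (running Σ = -0.027869-0.022331i)
  m=-5: +0.203981+0.127576i × +0.000417-0.103175i = +0.013248-0.020993i  (running Σ = -0.014621-0.043324i)
  m=-4: -0.414196+0.075882i × +0.273553+0.200101i = -0.128489-0.062124i  (running Σ = -0.143110-0.105447i)
  m=-3: +0.220815-0.290767i × +0.113487-0.036570i = +0.014426-0.041073i  (running Σ = -0.128684-0.146521i)
  m=-2: -0.004103-0.045167i × -0.093774+0.287030i = +0.013349+0.003058i  (running Σ = -0.115335-0.143463i)
  m=-1: +0.275431+0.251543i × +0.073408+0.101209i = -0.005240+0.046341i  (running Σ = -0.120574-0.097122i)
  m=0: -0.062636-0.000000i × -0.292276+0.000000i = +0.018307+0.000000i  (running Σ = -0.102267-0.097122i)
  m=1: -0.275431+0.251543i × -0.073408+0.101209i = -0.005240-0.046341i  (running Σ = -0.107507-0.143463i)
  m=2: -0.004103+0.045167i × -0.093774-0.287030i = +0.013349-0.003058i  (running Σ = -0.094158-0.146521i)
  m=3: -0.220815-0.290767i × -0.113487-0.036570i = +0.014426+0.041073i  (running Σ = -0.079732-0.105447i)
  m=4: -0.414196-0.075882i × +0.273553-0.200101i = -0.128489+0.062124i  (running Σ = -0.208221-0.043324i)
  m=5: -0.203981+0.127576i × -0.000417-0.103175i = +0.013248+0.020993i  (running Σ = -0.194973-0.022331i)
  m=6: -0.020078+0.072046i × +0.387652+0.278786i = -0.027869+0.022331i  (running Σ = -0.222842-0.000000i)
Total Σ_m = -0.222842-0.000000i. Multiply by 0.966644: -0.215408-0.000000i. P_6(cos γ) = -0.215408

-0.215408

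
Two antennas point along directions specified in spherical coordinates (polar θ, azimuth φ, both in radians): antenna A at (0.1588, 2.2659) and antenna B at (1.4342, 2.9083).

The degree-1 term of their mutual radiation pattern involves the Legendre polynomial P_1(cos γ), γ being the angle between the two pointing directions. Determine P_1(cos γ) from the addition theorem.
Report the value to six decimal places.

0.259890

Expand P_1 via completeness: Σ_{m} conj(Y_{1,m}) at Ω₁ times Y_{1,m} at Ω₂ —
  term(m=-1) = (0.014972, -0.011203)   from Y*(Ω₁)=(-0.034991, 0.041958), Y(Ω₂)=(-0.333004, -0.079128)
  term(m=+0) = (0.032100, 0.000000)   from Y*(Ω₁)=(0.482455, -0.000000), Y(Ω₂)=(0.066534, 0.000000)
  term(m=+1) = (0.014972, 0.011203)   from Y*(Ω₁)=(0.034991, 0.041958), Y(Ω₂)=(0.333004, -0.079128)
Accumulated sum (0.062044, 0.000000); after 4π/(2l+1) scaling, (0.259890, 0.000000) ⇒ P_1 = 0.259890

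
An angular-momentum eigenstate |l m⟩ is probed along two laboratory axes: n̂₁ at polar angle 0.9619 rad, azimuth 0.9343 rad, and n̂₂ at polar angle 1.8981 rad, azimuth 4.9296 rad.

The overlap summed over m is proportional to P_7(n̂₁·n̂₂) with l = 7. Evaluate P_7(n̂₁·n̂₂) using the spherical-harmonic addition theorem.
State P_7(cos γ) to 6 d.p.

-0.167631

Term-by-term m-sum for l=7 (normalisation 4π/15 = 0.837758):
  term(m=-7) = (-0.040652, -0.012898)   from Y*(Ω₁)=(0.120850, 0.031750), Y(Ω₂)=(-0.340897, -0.017168)
  term(m=-6) = (-0.056326, -0.129646)   from Y*(Ω₁)=(0.254018, -0.204318), Y(Ω₂)=(0.114624, -0.418183)
  term(m=-5) = (0.018271, -0.038425)   from Y*(Ω₁)=(-0.018119, -0.442885), Y(Ω₂)=(0.084932, 0.044730)
  term(m=-4) = (-0.072024, 0.020185)   from Y*(Ω₁)=(-0.197084, -0.133565), Y(Ω₂)=(0.202868, -0.239901)
  term(m=-3) = (0.036167, 0.023720)   from Y*(Ω₁)=(0.189324, -0.066692), Y(Ω₂)=(0.130681, 0.171322)
  term(m=-2) = (-0.010840, -0.078848)   from Y*(Ω₁)=(0.100379, -0.327042), Y(Ω₂)=(0.211040, -0.097919)
  term(m=-1) = (-0.010415, 0.011945)   from Y*(Ω₁)=(0.037628, 0.050910), Y(Ω₂)=(0.053949, 0.244453)
  term(m=+0) = (0.071544, 0.000000)   from Y*(Ω₁)=(0.347733, -0.000000), Y(Ω₂)=(0.205743, 0.000000)
  term(m=+1) = (-0.010415, -0.011945)   from Y*(Ω₁)=(-0.037628, 0.050910), Y(Ω₂)=(-0.053949, 0.244453)
  term(m=+2) = (-0.010840, 0.078848)   from Y*(Ω₁)=(0.100379, 0.327042), Y(Ω₂)=(0.211040, 0.097919)
  term(m=+3) = (0.036167, -0.023720)   from Y*(Ω₁)=(-0.189324, -0.066692), Y(Ω₂)=(-0.130681, 0.171322)
  term(m=+4) = (-0.072024, -0.020185)   from Y*(Ω₁)=(-0.197084, 0.133565), Y(Ω₂)=(0.202868, 0.239901)
  term(m=+5) = (0.018271, 0.038425)   from Y*(Ω₁)=(0.018119, -0.442885), Y(Ω₂)=(-0.084932, 0.044730)
  term(m=+6) = (-0.056326, 0.129646)   from Y*(Ω₁)=(0.254018, 0.204318), Y(Ω₂)=(0.114624, 0.418183)
  term(m=+7) = (-0.040652, 0.012898)   from Y*(Ω₁)=(-0.120850, 0.031750), Y(Ω₂)=(0.340897, -0.017168)
Total Σ_m = (-0.200094, -0.000000). Multiply by 0.837758: (-0.167631, -0.000000). P_7(cos γ) = -0.167631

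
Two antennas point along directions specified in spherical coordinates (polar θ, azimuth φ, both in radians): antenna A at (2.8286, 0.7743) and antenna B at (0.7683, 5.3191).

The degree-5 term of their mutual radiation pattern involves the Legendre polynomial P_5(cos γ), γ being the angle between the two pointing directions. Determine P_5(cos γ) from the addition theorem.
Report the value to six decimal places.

Addition theorem: P_5(cos γ) = (4π/11) Σ_m Y*_{lm}(Ω₁) Y_{lm}(Ω₂), m = −5…5:
  m=-5: (-0.000957, -0.000857) × (0.008110, -0.074775) = (-0.000072, 0.000065)  (running Σ = (-0.000072, 0.000065))
  m=-4: (0.012539, -0.000557) × (-0.185886, -0.161315) = (-0.002421, -0.001919)  (running Σ = (-0.002492, -0.001855))
  m=-3: (-0.049307, 0.052704) × (-0.411062, 0.104671) = (0.014751, -0.026826)  (running Σ = (0.012259, -0.028680))
  m=-2: (-0.005821, -0.262196) × (-0.113494, 0.303941) = (0.080353, 0.027988)  (running Σ = (0.092612, -0.000692))
  m=-1: (0.390172, 0.381606) × (-0.079212, -0.114132) = (0.012647, -0.074759)  (running Σ = (0.105259, -0.075451))
  m=0: (-0.362410, -0.000000) × (-0.365932, 0.000000) = (0.132618, 0.000000)  (running Σ = (0.237877, -0.075451))
  m=1: (-0.390172, 0.381606) × (0.079212, -0.114132) = (0.012647, 0.074759)  (running Σ = (0.250524, -0.000692))
  m=2: (-0.005821, 0.262196) × (-0.113494, -0.303941) = (0.080353, -0.027988)  (running Σ = (0.330877, -0.028680))
  m=3: (0.049307, 0.052704) × (0.411062, 0.104671) = (0.014751, 0.026826)  (running Σ = (0.345628, -0.001855))
  m=4: (0.012539, 0.000557) × (-0.185886, 0.161315) = (-0.002421, 0.001919)  (running Σ = (0.343207, 0.000065))
  m=5: (0.000957, -0.000857) × (-0.008110, -0.074775) = (-0.000072, -0.000065)  (running Σ = (0.343136, -0.000000))
Σ over m = (0.343136, -0.000000); ×(4π/11) → (0.391997, -0.000000). Real part: 0.391997

0.391997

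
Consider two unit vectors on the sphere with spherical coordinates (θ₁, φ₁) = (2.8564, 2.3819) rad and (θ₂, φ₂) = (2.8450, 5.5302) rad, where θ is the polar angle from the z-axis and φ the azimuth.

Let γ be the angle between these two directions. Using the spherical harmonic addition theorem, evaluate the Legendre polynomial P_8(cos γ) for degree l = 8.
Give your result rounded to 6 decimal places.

Addition theorem: P_8(cos γ) = (4π/17) Σ_m Y*_{lm}(Ω₁) Y_{lm}(Ω₂), m = −8…8:
  term(m=-8) = 0.00000 - 0.00000j   from Y*(Ω₁)=0.00002 + 0.00000j, Y(Ω₂)=0.00003 - 0.00001j
  term(m=-7) = -0.00000 + 0.00000j   from Y*(Ω₁)=0.00016 + 0.00023j, Y(Ω₂)=-0.00019 + 0.00030j
  term(m=-6) = 0.00001 - 0.00000j   from Y*(Ω₁)=-0.00037 + 0.00236j, Y(Ω₂)=-0.00058 - 0.00293j
  term(m=-5) = -0.00026 + 0.00001j   from Y*(Ω₁)=-0.01178 + 0.00908j, Y(Ω₂)=0.01443 + 0.01038j
  term(m=-4) = 0.00532 - 0.00014j   from Y*(Ω₁)=-0.06784 - 0.00700j, Y(Ω₂)=-0.07732 + 0.01008j
  term(m=-3) = -0.05590 + 0.00112j   from Y*(Ω₁)=-0.14727 - 0.17193j, Y(Ω₂)=0.15685 - 0.19076j
  term(m=-2) = 0.26396 - 0.00354j   from Y*(Ω₁)=0.02596 - 0.50459j, Y(Ω₂)=0.03385 + 0.52139j
  term(m=-1) = -0.34890 + 0.00234j   from Y*(Ω₁)=0.43799 - 0.41603j, Y(Ω₂)=-0.42143 - 0.39496j
  term(m=+0) = 0.00087 + 0.00000j   from Y*(Ω₁)=-0.01254 + 0.00000j, Y(Ω₂)=-0.06972 + 0.00000j
  term(m=+1) = -0.34890 - 0.00234j   from Y*(Ω₁)=-0.43799 - 0.41603j, Y(Ω₂)=0.42143 - 0.39496j
  term(m=+2) = 0.26396 + 0.00354j   from Y*(Ω₁)=0.02596 + 0.50459j, Y(Ω₂)=0.03385 - 0.52139j
  term(m=+3) = -0.05590 - 0.00112j   from Y*(Ω₁)=0.14727 - 0.17193j, Y(Ω₂)=-0.15685 - 0.19076j
  term(m=+4) = 0.00532 + 0.00014j   from Y*(Ω₁)=-0.06784 + 0.00700j, Y(Ω₂)=-0.07732 - 0.01008j
  term(m=+5) = -0.00026 - 0.00001j   from Y*(Ω₁)=0.01178 + 0.00908j, Y(Ω₂)=-0.01443 + 0.01038j
  term(m=+6) = 0.00001 + 0.00000j   from Y*(Ω₁)=-0.00037 - 0.00236j, Y(Ω₂)=-0.00058 + 0.00293j
  term(m=+7) = -0.00000 - 0.00000j   from Y*(Ω₁)=-0.00016 + 0.00023j, Y(Ω₂)=0.00019 + 0.00030j
  term(m=+8) = 0.00000 + 0.00000j   from Y*(Ω₁)=0.00002 - 0.00000j, Y(Ω₂)=0.00003 + 0.00001j
Σ over m = -0.27067 + 0.00000j; ×(4π/17) → -0.20008 + 0.00000j. Real part: -0.200078

-0.200078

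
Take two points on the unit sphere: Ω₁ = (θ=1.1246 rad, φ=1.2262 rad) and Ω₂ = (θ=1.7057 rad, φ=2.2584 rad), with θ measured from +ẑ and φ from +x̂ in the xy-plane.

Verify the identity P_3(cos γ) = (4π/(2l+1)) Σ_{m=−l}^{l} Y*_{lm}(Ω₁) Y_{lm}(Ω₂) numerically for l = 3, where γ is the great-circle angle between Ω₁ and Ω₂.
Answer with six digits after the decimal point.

Expand P_3 via completeness: Σ_{m} conj(Y_{3,m}) at Ω₁ times Y_{3,m} at Ω₂ —
  m=-3: Y*=-0.26317 - 0.15669j  Y=0.35780 - 0.19177j  product -0.12421 - 0.00559j
  m=-2: Y*=-0.27698 + 0.22823j  Y=0.02623 - 0.13239j  product 0.02295 + 0.04266j
  m=-1: Y*=-0.00678 - 0.01890j  Y=0.18487 + 0.22509j  product 0.00300 - 0.00502j
  m=+0: Y*=-0.33317 + 0.00000j  Y=0.14603 + 0.00000j  product -0.04865 + 0.00000j
  m=+1: Y*=0.00678 - 0.01890j  Y=-0.18487 + 0.22509j  product 0.00300 + 0.00502j
  m=+2: Y*=-0.27698 - 0.22823j  Y=0.02623 + 0.13239j  product 0.02295 - 0.04266j
  m=+3: Y*=0.26317 - 0.15669j  Y=-0.35780 - 0.19177j  product -0.12421 + 0.00559j
Accumulated sum -0.24518 + 0.00000j; after 4π/(2l+1) scaling, -0.44014 + 0.00000j ⇒ P_3 = -0.440140

-0.440140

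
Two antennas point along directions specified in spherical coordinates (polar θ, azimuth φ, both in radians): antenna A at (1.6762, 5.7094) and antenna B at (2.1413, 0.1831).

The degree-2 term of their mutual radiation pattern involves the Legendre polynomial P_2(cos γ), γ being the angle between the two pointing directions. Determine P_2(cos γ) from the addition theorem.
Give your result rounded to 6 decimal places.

0.163874

Expand P_2 via completeness: Σ_{m} conj(Y_{2,m}) at Ω₁ times Y_{2,m} at Ω₂ —
  term(m=-2) = 0.00596 - 0.10435j   from Y*(Ω₁)=0.15689 - 0.34829j, Y(Ω₂)=0.25547 - 0.09797j
  term(m=-1) = 0.02063 - 0.01949j   from Y*(Ω₁)=-0.06788 + 0.04387j, Y(Ω₂)=-0.34527 + 0.06394j
  term(m=+0) = 0.01202 + 0.00000j   from Y*(Ω₁)=-0.30492 + 0.00000j, Y(Ω₂)=-0.03943 + 0.00000j
  term(m=+1) = 0.02063 + 0.01949j   from Y*(Ω₁)=0.06788 + 0.04387j, Y(Ω₂)=0.34527 + 0.06394j
  term(m=+2) = 0.00596 + 0.10435j   from Y*(Ω₁)=0.15689 + 0.34829j, Y(Ω₂)=0.25547 + 0.09797j
Accumulated sum 0.06520 + 0.00000j; after 4π/(2l+1) scaling, 0.16387 + 0.00000j ⇒ P_2 = 0.163874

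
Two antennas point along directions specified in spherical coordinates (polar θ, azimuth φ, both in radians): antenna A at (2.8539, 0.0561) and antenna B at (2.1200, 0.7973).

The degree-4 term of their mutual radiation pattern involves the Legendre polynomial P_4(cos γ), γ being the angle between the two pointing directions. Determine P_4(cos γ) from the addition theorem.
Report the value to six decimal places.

Term-by-term m-sum for l=4 (normalisation 4π/9 = 1.396263):
  m=-4: Y*=(0.002796, 0.000638)  Y=(-0.233953, 0.011146)  product (-0.000661, -0.000118)
  m=-3: Y*=(-0.027030, -0.004593)  Y=(0.296739, 0.276271)  product (-0.006752, -0.008830)
  m=-2: Y*=(0.145494, 0.016393)  Y=(-0.005256, -0.220781)  product (0.002855, -0.032208)
  m=-1: Y*=(-0.441633, -0.024802)  Y=(0.160781, -0.164654)  product (-0.075090, 0.068729)
  m=+0: Y*=(0.529617, -0.000000)  Y=(-0.272498, 0.000000)  product (-0.144320, 0.000000)
  m=+1: Y*=(0.441633, -0.024802)  Y=(-0.160781, -0.164654)  product (-0.075090, -0.068729)
  m=+2: Y*=(0.145494, -0.016393)  Y=(-0.005256, 0.220781)  product (0.002855, 0.032208)
  m=+3: Y*=(0.027030, -0.004593)  Y=(-0.296739, 0.276271)  product (-0.006752, 0.008830)
  m=+4: Y*=(0.002796, -0.000638)  Y=(-0.233953, -0.011146)  product (-0.000661, 0.000118)
Σ over m = (-0.303617, -0.000000); ×(4π/9) → (-0.423929, -0.000000). Real part: -0.423929

-0.423929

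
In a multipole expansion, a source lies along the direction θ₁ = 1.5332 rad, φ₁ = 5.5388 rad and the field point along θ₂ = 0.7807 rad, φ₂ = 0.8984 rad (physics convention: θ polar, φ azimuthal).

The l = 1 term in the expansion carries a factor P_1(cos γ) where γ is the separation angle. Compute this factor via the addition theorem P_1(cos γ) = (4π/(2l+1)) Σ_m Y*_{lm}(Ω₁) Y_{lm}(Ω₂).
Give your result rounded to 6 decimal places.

Addition theorem: P_1(cos γ) = (4π/3) Σ_m Y*_{lm}(Ω₁) Y_{lm}(Ω₂), m = −1…1:
  m=-1: Y*=(0.253933, -0.233914)  Y=(0.151450, -0.190224)  product (-0.006038, -0.083730)
  m=+0: Y*=(0.018365, -0.000000)  Y=(0.347114, 0.000000)  product (0.006375, 0.000000)
  m=+1: Y*=(-0.253933, -0.233914)  Y=(-0.151450, -0.190224)  product (-0.006038, 0.083730)
Accumulated sum (-0.005701, 0.000000); after 4π/(2l+1) scaling, (-0.023882, 0.000000) ⇒ P_1 = -0.023882

-0.023882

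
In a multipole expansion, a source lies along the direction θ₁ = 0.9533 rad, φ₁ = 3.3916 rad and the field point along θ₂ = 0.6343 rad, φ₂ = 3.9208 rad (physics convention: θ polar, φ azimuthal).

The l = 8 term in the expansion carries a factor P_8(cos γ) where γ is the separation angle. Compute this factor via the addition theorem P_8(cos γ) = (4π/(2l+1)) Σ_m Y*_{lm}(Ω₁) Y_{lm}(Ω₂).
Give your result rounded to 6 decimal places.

Summing Y*_{l m}(θ₁,φ₁)·Y_{l m}(θ₂,φ₂) over m ∈ [−8, 8]; prefactor 4π/(2·8+1) = 0.739198:
  m=-8: Y*=-0.041893+0.091524i  Y=+0.007831+0.000388i  product -0.000364+0.000700i
  m=-7: Y*=+0.050978-0.281336i  Y=-0.028808-0.031420i  product -0.010308+0.006503i
  m=-6: Y*=+0.031492+0.444355i  Y=-0.005287+0.142272i  product -0.063386+0.002131i
  m=-5: Y*=-0.108494-0.326560i  Y=+0.234835-0.220728i  product -0.097559-0.052740i
  m=-4: Y*=-0.033215-0.051732i  Y=-0.479375-0.011873i  product +0.015308+0.025193i
  m=-3: Y*=+0.267382+0.249103i  Y=+0.258886+0.268686i  product +0.002291+0.136331i
  m=-2: Y*=-0.116758-0.063787i  Y=-0.001023+0.082652i  product +0.005392-0.009585i
  m=-1: Y*=-0.300046-0.076617i  Y=+0.295979-0.292337i  product -0.111205+0.065038i
  m=+0: Y*=+0.183019-0.000000i  Y=-0.051775+0.000000i  product -0.009476+0.000000i
  m=+1: Y*=+0.300046-0.076617i  Y=-0.295979-0.292337i  product -0.111205-0.065038i
  m=+2: Y*=-0.116758+0.063787i  Y=-0.001023-0.082652i  product +0.005392+0.009585i
  m=+3: Y*=-0.267382+0.249103i  Y=-0.258886+0.268686i  product +0.002291-0.136331i
  m=+4: Y*=-0.033215+0.051732i  Y=-0.479375+0.011873i  product +0.015308-0.025193i
  m=+5: Y*=+0.108494-0.326560i  Y=-0.234835-0.220728i  product -0.097559+0.052740i
  m=+6: Y*=+0.031492-0.444355i  Y=-0.005287-0.142272i  product -0.063386-0.002131i
  m=+7: Y*=-0.050978-0.281336i  Y=+0.028808-0.031420i  product -0.010308-0.006503i
  m=+8: Y*=-0.041893-0.091524i  Y=+0.007831-0.000388i  product -0.000364-0.000700i
Accumulated sum -0.529139+0.000000i; after 4π/(2l+1) scaling, -0.391138+0.000000i ⇒ P_8 = -0.391138

-0.391138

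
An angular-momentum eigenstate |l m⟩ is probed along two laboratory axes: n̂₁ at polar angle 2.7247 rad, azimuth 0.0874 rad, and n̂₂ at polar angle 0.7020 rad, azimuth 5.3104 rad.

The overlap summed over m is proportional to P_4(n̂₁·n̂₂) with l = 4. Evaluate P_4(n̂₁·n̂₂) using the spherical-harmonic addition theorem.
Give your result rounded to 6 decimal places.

-0.381931

Expand P_4 via completeness: Σ_{m} conj(Y_{4,m}) at Ω₁ times Y_{4,m} at Ω₂ —
  [-4]  conj(Y_{4,-4})(Ω₁) = +0.011177+0.004075i ; Y_{4,-4}(Ω₂) = -0.056325-0.052425i ; Δ = -0.000416-0.000815i
  [-3]  conj(Y_{4,-3})(Ω₁) = -0.073386-0.019695i ; Y_{4,-3}(Ω₂) = -0.250958+0.056973i ; Δ = +0.019539+0.000762i
  [-2]  conj(Y_{4,-2})(Ω₁) = +0.262086+0.046285i ; Y_{4,-2}(Ω₂) = -0.157329+0.399956i ; Δ = -0.059746+0.097541i
  [-1]  conj(Y_{4,-1})(Ω₁) = -0.497686-0.043609i ; Y_{4,-1}(Ω₂) = +0.141974+0.208411i ; Δ = -0.061570-0.109915i
  [+0]  conj(Y_{4,0})(Ω₁) = +0.252031-0.000000i ; Y_{4,0}(Ω₂) = -0.274382+0.000000i ; Δ = -0.069153+0.000000i
  [+1]  conj(Y_{4,1})(Ω₁) = +0.497686-0.043609i ; Y_{4,1}(Ω₂) = -0.141974+0.208411i ; Δ = -0.061570+0.109915i
  [+2]  conj(Y_{4,2})(Ω₁) = +0.262086-0.046285i ; Y_{4,2}(Ω₂) = -0.157329-0.399956i ; Δ = -0.059746-0.097541i
  [+3]  conj(Y_{4,3})(Ω₁) = +0.073386-0.019695i ; Y_{4,3}(Ω₂) = +0.250958+0.056973i ; Δ = +0.019539-0.000762i
  [+4]  conj(Y_{4,4})(Ω₁) = +0.011177-0.004075i ; Y_{4,4}(Ω₂) = -0.056325+0.052425i ; Δ = -0.000416+0.000815i
Accumulated sum -0.273538+0.000000i; after 4π/(2l+1) scaling, -0.381931+0.000000i ⇒ P_4 = -0.381931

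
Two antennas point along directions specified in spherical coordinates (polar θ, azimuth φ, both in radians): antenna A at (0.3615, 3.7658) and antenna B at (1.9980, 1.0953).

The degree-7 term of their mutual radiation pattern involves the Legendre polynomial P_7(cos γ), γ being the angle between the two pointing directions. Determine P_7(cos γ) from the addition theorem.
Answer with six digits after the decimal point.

-0.222439

Expand P_7 via completeness: Σ_{m} conj(Y_{7,m}) at Ω₁ times Y_{7,m} at Ω₂ —
  m=-7: (0.000116, 0.000326) × (0.048057, -0.254152) = (0.000088, -0.000014)  (running Σ = (0.000088, -0.000014))
  m=-6: (-0.002820, -0.001944) × (-0.422359, 0.125400) = (0.001435, 0.000468)  (running Σ = (0.001523, 0.000454))
  m=-5: (0.021060, -0.000433) × (0.195267, 0.203763) = (0.004201, 0.004207)  (running Σ = (0.005724, 0.004660))
  m=-4: (-0.071883, 0.054054) × (-0.052122, 0.151581) = (-0.004447, -0.013714)  (running Σ = (0.001277, -0.009053))
  m=-3: (0.079613, -0.255712) × (0.339717, -0.049367) = (0.014422, -0.090800)  (running Σ = (0.015699, -0.099853))
  m=-2: (0.163685, 0.490023) × (0.010317, 0.014457) = (-0.005396, 0.007422)  (running Σ = (0.010303, -0.092431))
  m=-1: (-0.394383, -0.284066) × (0.153232, -0.297595) = (-0.144969, 0.073839)  (running Σ = (-0.134665, -0.018592))
  m=0: (-0.163787, -0.000000) × (-0.023285, 0.000000) = (0.003814, 0.000000)  (running Σ = (-0.130851, -0.018592))
  m=1: (0.394383, -0.284066) × (-0.153232, -0.297595) = (-0.144969, -0.073839)  (running Σ = (-0.275820, -0.092431))
  m=2: (0.163685, -0.490023) × (0.010317, -0.014457) = (-0.005396, -0.007422)  (running Σ = (-0.281216, -0.099853))
  m=3: (-0.079613, -0.255712) × (-0.339717, -0.049367) = (0.014422, 0.090800)  (running Σ = (-0.266794, -0.009053))
  m=4: (-0.071883, -0.054054) × (-0.052122, -0.151581) = (-0.004447, 0.013714)  (running Σ = (-0.271241, 0.004660))
  m=5: (-0.021060, -0.000433) × (-0.195267, 0.203763) = (0.004201, -0.004207)  (running Σ = (-0.267040, 0.000454))
  m=6: (-0.002820, 0.001944) × (-0.422359, -0.125400) = (0.001435, -0.000468)  (running Σ = (-0.265605, -0.000014))
  m=7: (-0.000116, 0.000326) × (-0.048057, -0.254152) = (0.000088, 0.000014)  (running Σ = (-0.265517, -0.000000))
Σ over m = (-0.265517, -0.000000); ×(4π/15) → (-0.222439, -0.000000). Real part: -0.222439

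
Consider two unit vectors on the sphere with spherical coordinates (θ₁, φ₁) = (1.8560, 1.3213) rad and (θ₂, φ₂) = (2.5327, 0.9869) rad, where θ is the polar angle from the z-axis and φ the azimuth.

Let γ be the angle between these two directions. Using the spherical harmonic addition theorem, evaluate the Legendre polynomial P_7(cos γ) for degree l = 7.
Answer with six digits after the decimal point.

-0.031088

Summing Y*_{l m}(θ₁,φ₁)·Y_{l m}(θ₂,φ₂) over m ∈ [−7, 7]; prefactor 4π/(2·7+1) = 0.837758:
  term(m=-7) = -0.00261 + 0.00269j   from Y*(Ω₁)=-0.36890 + 0.06548j, Y(Ω₂)=0.00812 - 0.00586j
  term(m=-6) = -0.00932 + 0.02002j   from Y*(Ω₁)=0.03031 - 0.40991j, Y(Ω₂)=-0.05025 - 0.01902j
  term(m=-5) = -0.00015 + 0.00150j   from Y*(Ω₁)=0.00823 + 0.00276j, Y(Ω₂)=0.03833 + 0.16973j
  term(m=-4) = -0.02952 - 0.12430j   from Y*(Ω₁)=0.18702 - 0.28999j, Y(Ω₂)=0.25635 - 0.26714j
  term(m=-3) = -0.03372 - 0.05289j   from Y*(Ω₁)=0.08838 + 0.09516j, Y(Ω₂)=-0.47513 - 0.08690j
  term(m=-2) = 0.05497 + 0.04345j   from Y*(Ω₁)=0.25586 - 0.13944j, Y(Ω₂)=0.09431 + 0.22120j
  term(m=-1) = -0.04488 - 0.01559j   from Y*(Ω₁)=0.04234 + 0.16616j, Y(Ω₂)=-0.15274 + 0.23115j
  term(m=+0) = 0.09335 + 0.00000j   from Y*(Ω₁)=0.27270 + 0.00000j, Y(Ω₂)=0.34233 + 0.00000j
  term(m=+1) = -0.04488 + 0.01559j   from Y*(Ω₁)=-0.04234 + 0.16616j, Y(Ω₂)=0.15274 + 0.23115j
  term(m=+2) = 0.05497 - 0.04345j   from Y*(Ω₁)=0.25586 + 0.13944j, Y(Ω₂)=0.09431 - 0.22120j
  term(m=+3) = -0.03372 + 0.05289j   from Y*(Ω₁)=-0.08838 + 0.09516j, Y(Ω₂)=0.47513 - 0.08690j
  term(m=+4) = -0.02952 + 0.12430j   from Y*(Ω₁)=0.18702 + 0.28999j, Y(Ω₂)=0.25635 + 0.26714j
  term(m=+5) = -0.00015 - 0.00150j   from Y*(Ω₁)=-0.00823 + 0.00276j, Y(Ω₂)=-0.03833 + 0.16973j
  term(m=+6) = -0.00932 - 0.02002j   from Y*(Ω₁)=0.03031 + 0.40991j, Y(Ω₂)=-0.05025 + 0.01902j
  term(m=+7) = -0.00261 - 0.00269j   from Y*(Ω₁)=0.36890 + 0.06548j, Y(Ω₂)=-0.00812 - 0.00586j
Σ over m = -0.03711 - 0.00000j; ×(4π/15) → -0.03109 - 0.00000j. Real part: -0.031088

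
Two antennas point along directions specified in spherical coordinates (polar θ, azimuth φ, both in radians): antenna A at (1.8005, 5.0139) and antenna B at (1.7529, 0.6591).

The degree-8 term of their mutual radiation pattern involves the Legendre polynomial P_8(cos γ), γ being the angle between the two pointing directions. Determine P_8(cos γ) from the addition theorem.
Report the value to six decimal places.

Expand P_8 via completeness: Σ_{m} conj(Y_{8,m}) at Ω₁ times Y_{8,m} at Ω₂ —
  [-8]  conj(Y_{8,-8})(Ω₁) = -0.310557+0.277646i ; Y_{8,-8}(Ω₂) = +0.239757+0.382069i ; Δ = -0.180538-0.052087i
  [-7]  conj(Y_{8,-7})(Ω₁) = +0.334233+0.200250i ; Y_{8,-7}(Ω₂) = +0.032736-0.330627i ; Δ = +0.077149-0.103951i
  [-6]  conj(Y_{8,-6})(Ω₁) = -0.016840+0.069332i ; Y_{8,-6}(Ω₂) = +0.118928-0.125683i ; Δ = +0.006711+0.010362i
  [-5]  conj(Y_{8,-5})(Ω₁) = +0.359469-0.022764i ; Y_{8,-5}(Ω₂) = -0.335779+0.052091i ; Δ = -0.119516+0.026369i
  [-4]  conj(Y_{8,-4})(Ω₁) = -0.018790-0.049210i ; Y_{8,-4}(Ω₂) = -0.060150-0.033267i ; Δ = -0.000507+0.003585i
  [-3]  conj(Y_{8,-3})(Ω₁) = +0.253605-0.199382i ; Y_{8,-3}(Ω₂) = +0.130247+0.302561i ; Δ = +0.093356+0.050762i
  [-2]  conj(Y_{8,-2})(Ω₁) = -0.087251-0.060079i ; Y_{8,-2}(Ω₂) = -0.005183+0.020080i ; Δ = +0.001659-0.001441i
  [-1]  conj(Y_{8,-1})(Ω₁) = +0.089505-0.287805i ; Y_{8,-1}(Ω₂) = +0.254302-0.196999i ; Δ = -0.033936-0.090822i
  [+0]  conj(Y_{8,0})(Ω₁) = -0.121065-0.000000i ; Y_{8,0}(Ω₂) = +0.006487+0.000000i ; Δ = -0.000785-0.000000i
  [+1]  conj(Y_{8,1})(Ω₁) = -0.089505-0.287805i ; Y_{8,1}(Ω₂) = -0.254302-0.196999i ; Δ = -0.033936+0.090822i
  [+2]  conj(Y_{8,2})(Ω₁) = -0.087251+0.060079i ; Y_{8,2}(Ω₂) = -0.005183-0.020080i ; Δ = +0.001659+0.001441i
  [+3]  conj(Y_{8,3})(Ω₁) = -0.253605-0.199382i ; Y_{8,3}(Ω₂) = -0.130247+0.302561i ; Δ = +0.093356-0.050762i
  [+4]  conj(Y_{8,4})(Ω₁) = -0.018790+0.049210i ; Y_{8,4}(Ω₂) = -0.060150+0.033267i ; Δ = -0.000507-0.003585i
  [+5]  conj(Y_{8,5})(Ω₁) = -0.359469-0.022764i ; Y_{8,5}(Ω₂) = +0.335779+0.052091i ; Δ = -0.119516-0.026369i
  [+6]  conj(Y_{8,6})(Ω₁) = -0.016840-0.069332i ; Y_{8,6}(Ω₂) = +0.118928+0.125683i ; Δ = +0.006711-0.010362i
  [+7]  conj(Y_{8,7})(Ω₁) = -0.334233+0.200250i ; Y_{8,7}(Ω₂) = -0.032736-0.330627i ; Δ = +0.077149+0.103951i
  [+8]  conj(Y_{8,8})(Ω₁) = -0.310557-0.277646i ; Y_{8,8}(Ω₂) = +0.239757-0.382069i ; Δ = -0.180538+0.052087i
Accumulated sum -0.312029+0.000000i; after 4π/(2l+1) scaling, -0.230651+0.000000i ⇒ P_8 = -0.230651

-0.230651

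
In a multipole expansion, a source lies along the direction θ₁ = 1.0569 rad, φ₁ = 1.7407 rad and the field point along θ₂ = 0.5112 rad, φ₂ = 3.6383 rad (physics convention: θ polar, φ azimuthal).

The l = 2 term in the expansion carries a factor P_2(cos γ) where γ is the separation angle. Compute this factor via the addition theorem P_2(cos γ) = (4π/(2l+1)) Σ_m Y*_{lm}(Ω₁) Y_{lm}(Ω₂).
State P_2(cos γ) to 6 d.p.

Term-by-term m-sum for l=2 (normalisation 4π/5 = 2.513274):
  m=-2: -0.27618 - 0.09764j × 0.05046 - 0.07746j = -0.02150 + 0.01647j  (running Σ = -0.02150 + 0.01647j)
  m=-1: -0.05592 + 0.32595j × -0.28980 + 0.15708j = -0.03500 - 0.10324j  (running Σ = -0.05650 - 0.08678j)
  m=0: -0.08675 + 0.00000j × 0.40433 + 0.00000j = -0.03508 + 0.00000j  (running Σ = -0.09157 - 0.08678j)
  m=1: 0.05592 + 0.32595j × 0.28980 + 0.15708j = -0.03500 + 0.10324j  (running Σ = -0.12657 + 0.01647j)
  m=2: -0.27618 + 0.09764j × 0.05046 + 0.07746j = -0.02150 - 0.01647j  (running Σ = -0.14807 + 0.00000j)
Σ over m = -0.14807 + 0.00000j; ×(4π/5) → -0.37213 + 0.00000j. Real part: -0.372134

-0.372134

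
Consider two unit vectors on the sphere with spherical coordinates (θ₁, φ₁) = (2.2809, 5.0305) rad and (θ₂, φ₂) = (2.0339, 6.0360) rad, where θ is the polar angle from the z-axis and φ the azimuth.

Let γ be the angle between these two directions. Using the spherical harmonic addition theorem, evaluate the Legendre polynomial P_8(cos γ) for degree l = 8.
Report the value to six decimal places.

0.307772

Term-by-term m-sum for l=8 (normalisation 4π/17 = 0.739198):
  term(m=-8) = (-0.002252, -0.011707)   from Y*(Ω₁)=(-0.046610, 0.031663), Y(Ω₂)=(-0.083694, 0.194322)
  term(m=-7) = (0.059616, -0.056132)   from Y*(Ω₁)=(0.153552, 0.118186), Y(Ω₂)=(0.067117, -0.417219)
  term(m=-6) = (0.143411, 0.036647)   from Y*(Ω₁)=(0.127502, -0.362899), Y(Ω₂)=(0.033699, 0.383341)
  term(m=-5) = (-0.000189, -0.000579)   from Y*(Ω₁)=(-0.448455, -0.008862), Y(Ω₂)=(0.000446, 0.001283)
  term(m=-4) = (0.041754, -0.050551)   from Y*(Ω₁)=(0.055575, 0.180713), Y(Ω₂)=(-0.190642, -0.289681)
  term(m=-3) = (-0.043993, -0.005532)   from Y*(Ω₁)=(-0.203736, 0.144364), Y(Ω₂)=(0.130944, 0.119938)
  term(m=-2) = (0.038283, 0.081275)   from Y*(Ω₁)=(0.272520, 0.201308), Y(Ω₂)=(0.233414, 0.125814)
  term(m=-1) = (0.013031, -0.020542)   from Y*(Ω₁)=(-0.032279, 0.098024), Y(Ω₂)=(-0.228558, -0.057676)
  term(m=+0) = (-0.082964, 0.000000)   from Y*(Ω₁)=(0.354983, -0.000000), Y(Ω₂)=(-0.233712, 0.000000)
  term(m=+1) = (0.013031, 0.020542)   from Y*(Ω₁)=(0.032279, 0.098024), Y(Ω₂)=(0.228558, -0.057676)
  term(m=+2) = (0.038283, -0.081275)   from Y*(Ω₁)=(0.272520, -0.201308), Y(Ω₂)=(0.233414, -0.125814)
  term(m=+3) = (-0.043993, 0.005532)   from Y*(Ω₁)=(0.203736, 0.144364), Y(Ω₂)=(-0.130944, 0.119938)
  term(m=+4) = (0.041754, 0.050551)   from Y*(Ω₁)=(0.055575, -0.180713), Y(Ω₂)=(-0.190642, 0.289681)
  term(m=+5) = (-0.000189, 0.000579)   from Y*(Ω₁)=(0.448455, -0.008862), Y(Ω₂)=(-0.000446, 0.001283)
  term(m=+6) = (0.143411, -0.036647)   from Y*(Ω₁)=(0.127502, 0.362899), Y(Ω₂)=(0.033699, -0.383341)
  term(m=+7) = (0.059616, 0.056132)   from Y*(Ω₁)=(-0.153552, 0.118186), Y(Ω₂)=(-0.067117, -0.417219)
  term(m=+8) = (-0.002252, 0.011707)   from Y*(Ω₁)=(-0.046610, -0.031663), Y(Ω₂)=(-0.083694, -0.194322)
Total Σ_m = (0.416359, -0.000000). Multiply by 0.739198: (0.307772, -0.000000). P_8(cos γ) = 0.307772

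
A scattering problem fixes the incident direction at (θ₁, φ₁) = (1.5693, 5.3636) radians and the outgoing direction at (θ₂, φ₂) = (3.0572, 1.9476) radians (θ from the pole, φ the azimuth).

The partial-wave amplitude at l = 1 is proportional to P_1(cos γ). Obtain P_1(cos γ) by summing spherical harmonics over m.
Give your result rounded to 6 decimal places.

Term-by-term m-sum for l=1 (normalisation 4π/3 = 4.188790):
  m=-1: Y*=(0.209421, -0.274789)  Y=(-0.010716, -0.027079)  product (-0.009685, -0.002726)
  m=+0: Y*=(0.000731, -0.000000)  Y=(-0.486864, 0.000000)  product (-0.000356, 0.000000)
  m=+1: Y*=(-0.209421, -0.274789)  Y=(0.010716, -0.027079)  product (-0.009685, 0.002726)
Σ over m = (-0.019726, 0.000000); ×(4π/3) → (-0.082630, 0.000000). Real part: -0.082630

-0.082630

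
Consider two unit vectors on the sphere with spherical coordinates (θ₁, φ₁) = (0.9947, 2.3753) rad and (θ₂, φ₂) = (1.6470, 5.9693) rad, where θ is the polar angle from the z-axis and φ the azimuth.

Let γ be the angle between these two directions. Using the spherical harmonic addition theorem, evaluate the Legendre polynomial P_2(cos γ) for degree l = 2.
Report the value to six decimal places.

0.444497

Addition theorem: P_2(cos γ) = (4π/5) Σ_m Y*_{lm}(Ω₁) Y_{lm}(Ω₂), m = −2…2:
  [-2]  conj(Y_{2,-2})(Ω₁) = 0.01038 - 0.27145j ; Y_{2,-2}(Ω₂) = 0.31081 + 0.22556j ; Δ = 0.06445 - 0.08203j
  [-1]  conj(Y_{2,-1})(Ω₁) = -0.25428 + 0.24474j ; Y_{2,-1}(Ω₂) = -0.05578 - 0.01811j ; Δ = 0.01861 - 0.00905j
  [+0]  conj(Y_{2,0})(Ω₁) = -0.03461 + 0.00000j ; Y_{2,0}(Ω₂) = -0.30991 + 0.00000j ; Δ = 0.01073 + 0.00000j
  [+1]  conj(Y_{2,1})(Ω₁) = 0.25428 + 0.24474j ; Y_{2,1}(Ω₂) = 0.05578 - 0.01811j ; Δ = 0.01861 + 0.00905j
  [+2]  conj(Y_{2,2})(Ω₁) = 0.01038 + 0.27145j ; Y_{2,2}(Ω₂) = 0.31081 - 0.22556j ; Δ = 0.06445 + 0.08203j
Σ over m = 0.17686 + 0.00000j; ×(4π/5) → 0.44450 + 0.00000j. Real part: 0.444497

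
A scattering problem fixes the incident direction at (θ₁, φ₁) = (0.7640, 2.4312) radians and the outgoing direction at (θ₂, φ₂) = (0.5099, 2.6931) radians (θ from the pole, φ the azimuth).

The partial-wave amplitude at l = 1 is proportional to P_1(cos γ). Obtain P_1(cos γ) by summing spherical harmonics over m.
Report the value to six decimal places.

Expand P_1 via completeness: Σ_{m} conj(Y_{1,m}) at Ω₁ times Y_{1,m} at Ω₂ —
  m=-1: Y*=-0.181201+0.155871i  Y=-0.151955-0.073120i  product +0.038932-0.010436i
  m=+0: Y*=+0.352807-0.000000i  Y=+0.426449+0.000000i  product +0.150454+0.000000i
  m=+1: Y*=+0.181201+0.155871i  Y=+0.151955-0.073120i  product +0.038932+0.010436i
Accumulated sum +0.228318+0.000000i; after 4π/(2l+1) scaling, +0.956375+0.000000i ⇒ P_1 = 0.956375

0.956375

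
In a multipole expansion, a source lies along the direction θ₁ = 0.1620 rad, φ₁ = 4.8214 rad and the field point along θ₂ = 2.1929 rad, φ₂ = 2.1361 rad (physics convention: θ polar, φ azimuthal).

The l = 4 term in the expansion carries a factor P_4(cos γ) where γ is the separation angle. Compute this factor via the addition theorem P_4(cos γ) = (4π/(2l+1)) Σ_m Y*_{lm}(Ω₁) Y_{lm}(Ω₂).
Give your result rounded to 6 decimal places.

-0.417025

Summing Y*_{l m}(θ₁,φ₁)·Y_{l m}(θ₂,φ₂) over m ∈ [−4, 4]; prefactor 4π/(2·4+1) = 1.396263:
  [-4]  conj(Y_{4,-4})(Ω₁) = (0.000271, 0.000126) ; Y_{4,-4}(Ω₂) = (-0.122917, -0.148803) ; Δ = (-0.000015, -0.000056)
  [-3]  conj(Y_{4,-3})(Ω₁) = (-0.001665, 0.004909) ; Y_{4,-3}(Ω₂) = (-0.388400, 0.048850) ; Δ = (0.000407, -0.001988)
  [-2]  conj(Y_{4,-2})(Ω₁) = (-0.049433, -0.010952) ; Y_{4,-2}(Ω₂) = (-0.129641, 0.275239) ; Δ = (0.009423, -0.012186)
  [-1]  conj(Y_{4,-1})(Ω₁) = (0.031280, -0.285805) ; Y_{4,-1}(Ω₂) = (-0.074750, -0.117834) ; Δ = (-0.036016, 0.017678)
  [+0]  conj(Y_{4,0})(Ω₁) = (0.738709, -0.000000) ; Y_{4,0}(Ω₂) = (-0.333380, 0.000000) ; Δ = (-0.246271, 0.000000)
  [+1]  conj(Y_{4,1})(Ω₁) = (-0.031280, -0.285805) ; Y_{4,1}(Ω₂) = (0.074750, -0.117834) ; Δ = (-0.036016, -0.017678)
  [+2]  conj(Y_{4,2})(Ω₁) = (-0.049433, 0.010952) ; Y_{4,2}(Ω₂) = (-0.129641, -0.275239) ; Δ = (0.009423, 0.012186)
  [+3]  conj(Y_{4,3})(Ω₁) = (0.001665, 0.004909) ; Y_{4,3}(Ω₂) = (0.388400, 0.048850) ; Δ = (0.000407, 0.001988)
  [+4]  conj(Y_{4,4})(Ω₁) = (0.000271, -0.000126) ; Y_{4,4}(Ω₂) = (-0.122917, 0.148803) ; Δ = (-0.000015, 0.000056)
Total Σ_m = (-0.298672, -0.000000). Multiply by 1.396263: (-0.417025, -0.000000). P_4(cos γ) = -0.417025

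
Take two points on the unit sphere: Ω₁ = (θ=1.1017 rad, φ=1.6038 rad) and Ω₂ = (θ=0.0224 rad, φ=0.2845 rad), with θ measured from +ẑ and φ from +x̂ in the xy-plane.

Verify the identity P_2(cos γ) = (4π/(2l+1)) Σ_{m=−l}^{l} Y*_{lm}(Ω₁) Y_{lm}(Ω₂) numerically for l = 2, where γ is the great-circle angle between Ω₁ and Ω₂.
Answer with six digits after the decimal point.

Addition theorem: P_2(cos γ) = (4π/5) Σ_m Y*_{lm}(Ω₁) Y_{lm}(Ω₂), m = −2…2:
  term(m=-2) = -0.000052+0.000029i   from Y*(Ω₁)=-0.306659-0.020271i, Y(Ω₂)=+0.000163-0.000104i
  term(m=-1) = +0.001341+0.005220i   from Y*(Ω₁)=-0.010280+0.311357i, Y(Ω₂)=+0.016604-0.004856i
  term(m=+0) = -0.076907-0.000000i   from Y*(Ω₁)=-0.122016-0.000000i, Y(Ω₂)=+0.630308+0.000000i
  term(m=+1) = +0.001341-0.005220i   from Y*(Ω₁)=+0.010280+0.311357i, Y(Ω₂)=-0.016604-0.004856i
  term(m=+2) = -0.000052-0.000029i   from Y*(Ω₁)=-0.306659+0.020271i, Y(Ω₂)=+0.000163+0.000104i
Total Σ_m = -0.074330+0.000000i. Multiply by 2.513274: -0.186810+0.000000i. P_2(cos γ) = -0.186810

-0.186810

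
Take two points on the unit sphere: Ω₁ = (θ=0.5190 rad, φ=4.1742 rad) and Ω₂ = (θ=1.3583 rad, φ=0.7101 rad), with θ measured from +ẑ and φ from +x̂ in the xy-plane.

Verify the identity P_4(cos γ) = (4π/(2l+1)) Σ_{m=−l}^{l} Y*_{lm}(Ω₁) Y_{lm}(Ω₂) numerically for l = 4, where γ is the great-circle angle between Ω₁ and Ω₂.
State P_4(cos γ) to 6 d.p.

0.113484

Expand P_4 via completeness: Σ_{m} conj(Y_{4,m}) at Ω₁ times Y_{4,m} at Ω₂ —
  term(m=-4) = +0.002999+0.010399i   from Y*(Ω₁)=-0.014723-0.022377i, Y(Ω₂)=-0.385853-0.119863i
  term(m=-3) = -0.018553-0.026929i   from Y*(Ω₁)=+0.132504-0.005803i, Y(Ω₂)=-0.130867-0.208967i
  term(m=-2) = -0.061929-0.046593i   from Y*(Ω₁)=-0.167065+0.309910i, Y(Ω₂)=-0.033024+0.217630i
  term(m=-1) = +0.115428+0.038573i   from Y*(Ω₁)=-0.237898-0.398509i, Y(Ω₂)=-0.198844+0.170947i
  term(m=+0) = +0.005386+0.000000i   from Y*(Ω₁)=+0.029347-0.000000i, Y(Ω₂)=+0.183524+0.000000i
  term(m=+1) = +0.115428-0.038573i   from Y*(Ω₁)=+0.237898-0.398509i, Y(Ω₂)=+0.198844+0.170947i
  term(m=+2) = -0.061929+0.046593i   from Y*(Ω₁)=-0.167065-0.309910i, Y(Ω₂)=-0.033024-0.217630i
  term(m=+3) = -0.018553+0.026929i   from Y*(Ω₁)=-0.132504-0.005803i, Y(Ω₂)=+0.130867-0.208967i
  term(m=+4) = +0.002999-0.010399i   from Y*(Ω₁)=-0.014723+0.022377i, Y(Ω₂)=-0.385853+0.119863i
Accumulated sum +0.081277+0.000000i; after 4π/(2l+1) scaling, +0.113484+0.000000i ⇒ P_4 = 0.113484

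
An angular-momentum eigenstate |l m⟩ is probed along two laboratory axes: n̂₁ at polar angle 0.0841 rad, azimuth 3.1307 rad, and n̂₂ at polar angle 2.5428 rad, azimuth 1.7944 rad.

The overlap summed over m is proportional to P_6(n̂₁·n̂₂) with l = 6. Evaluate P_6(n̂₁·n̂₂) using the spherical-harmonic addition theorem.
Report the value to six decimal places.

Summing Y*_{l m}(θ₁,φ₁)·Y_{l m}(θ₂,φ₂) over m ∈ [−6, 6]; prefactor 4π/(2·6+1) = 0.966644:
  [-6]  conj(Y_{6,-6})(Ω₁) = (0.000000, -0.000000) ; Y_{6,-6}(Ω₂) = (-0.003519, 0.015085) ; Δ = (-0.000000, 0.000000)
  [-5]  conj(Y_{6,-5})(Ω₁) = (-0.000007, 0.000000) ; Y_{6,-5}(Ω₂) = (0.070714, 0.034401) ; Δ = (-0.000001, -0.000000)
  [-4]  conj(Y_{6,-4})(Ω₁) = (0.000176, -0.000008) ; Y_{6,-4}(Ω₂) = (0.146640, -0.182685) ; Δ = (0.000024, -0.000033)
  [-3]  conj(Y_{6,-3})(Ω₁) = (-0.003046, 0.000100) ; Y_{6,-3}(Ω₂) = (-0.269837, -0.340028) ; Δ = (0.000856, 0.001009)
  [-2]  conj(Y_{6,-2})(Ω₁) = (0.035987, -0.000784) ; Y_{6,-2}(Ω₂) = (-0.380771, 0.182624) ; Δ = (-0.013560, 0.006871)
  [-1]  conj(Y_{6,-1})(Ω₁) = (-0.267153, 0.002910) ; Y_{6,-1}(Ω₂) = (-0.004523, -0.019890) ; Δ = (0.001266, 0.005301)
  [+0]  conj(Y_{6,0})(Ω₁) = (0.942941, -0.000000) ; Y_{6,0}(Ω₂) = (-0.421349, 0.000000) ; Δ = (-0.397307, 0.000000)
  [+1]  conj(Y_{6,1})(Ω₁) = (0.267153, 0.002910) ; Y_{6,1}(Ω₂) = (0.004523, -0.019890) ; Δ = (0.001266, -0.005301)
  [+2]  conj(Y_{6,2})(Ω₁) = (0.035987, 0.000784) ; Y_{6,2}(Ω₂) = (-0.380771, -0.182624) ; Δ = (-0.013560, -0.006871)
  [+3]  conj(Y_{6,3})(Ω₁) = (0.003046, 0.000100) ; Y_{6,3}(Ω₂) = (0.269837, -0.340028) ; Δ = (0.000856, -0.001009)
  [+4]  conj(Y_{6,4})(Ω₁) = (0.000176, 0.000008) ; Y_{6,4}(Ω₂) = (0.146640, 0.182685) ; Δ = (0.000024, 0.000033)
  [+5]  conj(Y_{6,5})(Ω₁) = (0.000007, 0.000000) ; Y_{6,5}(Ω₂) = (-0.070714, 0.034401) ; Δ = (-0.000001, 0.000000)
  [+6]  conj(Y_{6,6})(Ω₁) = (0.000000, 0.000000) ; Y_{6,6}(Ω₂) = (-0.003519, -0.015085) ; Δ = (-0.000000, -0.000000)
Σ over m = (-0.420134, -0.000000); ×(4π/13) → (-0.406120, -0.000000). Real part: -0.406120

-0.406120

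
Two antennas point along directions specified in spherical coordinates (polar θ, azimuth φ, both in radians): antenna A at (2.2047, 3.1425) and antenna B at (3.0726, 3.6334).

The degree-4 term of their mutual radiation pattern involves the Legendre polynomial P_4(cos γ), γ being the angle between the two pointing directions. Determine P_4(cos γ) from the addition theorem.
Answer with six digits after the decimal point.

Expand P_4 via completeness: Σ_{m} conj(Y_{4,m}) at Ω₁ times Y_{4,m} at Ω₂ —
  m=-4: Y*=0.18650 + 0.00068j  Y=-0.00000 - 0.00001j  product -0.00000 - 0.00000j
  m=-3: Y*=0.38778 + 0.00106j  Y=0.00004 - 0.00041j  product 0.00002 - 0.00016j
  m=-2: Y*=0.31613 + 0.00057j  Y=0.00526 - 0.00790j  product 0.00167 - 0.00249j
  m=-1: Y*=-0.12289 - 0.00011j  Y=0.11377 - 0.06095j  product -0.01399 + 0.00748j
  m=+0: Y*=-0.34031 + 0.00000j  Y=0.82626 + 0.00000j  product -0.28118 + 0.00000j
  m=+1: Y*=0.12289 - 0.00011j  Y=-0.11377 - 0.06095j  product -0.01399 - 0.00748j
  m=+2: Y*=0.31613 - 0.00057j  Y=0.00526 + 0.00790j  product 0.00167 + 0.00249j
  m=+3: Y*=-0.38778 + 0.00106j  Y=-0.00004 - 0.00041j  product 0.00002 + 0.00016j
  m=+4: Y*=0.18650 - 0.00068j  Y=-0.00000 + 0.00001j  product -0.00000 + 0.00000j
Σ over m = -0.30579 + 0.00000j; ×(4π/9) → -0.42697 + 0.00000j. Real part: -0.426969

-0.426969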